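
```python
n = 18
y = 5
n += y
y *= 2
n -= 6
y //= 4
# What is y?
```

Trace:
`n = 18` → n = 18
`y = 5` → y = 5
`n += y` → n = 23
`y *= 2` → y = 10
`n -= 6` → n = 17
`y //= 4` → y = 2
So y = 2

Answer: 2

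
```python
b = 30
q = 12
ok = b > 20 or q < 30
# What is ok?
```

Trace:
`b = 30` → b = 30
`q = 12` → q = 12
`ok = b > 20 or q < 30` → ok = True
So ok = True

Answer: True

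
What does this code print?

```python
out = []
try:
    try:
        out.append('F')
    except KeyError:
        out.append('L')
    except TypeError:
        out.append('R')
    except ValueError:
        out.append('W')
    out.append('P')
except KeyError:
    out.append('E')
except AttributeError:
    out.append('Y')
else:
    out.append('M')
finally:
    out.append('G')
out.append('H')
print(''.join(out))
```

Execution trace: 'F' (inner try body, no exception) → 'P' (try body, no exception) → 'M' (else) → 'G' (finally) → 'H' (after the try/except). Output: FPMGH

Answer: FPMGH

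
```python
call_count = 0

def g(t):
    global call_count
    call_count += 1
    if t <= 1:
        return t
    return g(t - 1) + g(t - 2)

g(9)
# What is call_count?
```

Calls(t) = 1 + Calls(t-1) + Calls(t-2); Calls(0)=Calls(1)=1. For t=9 this gives 109.

Answer: 109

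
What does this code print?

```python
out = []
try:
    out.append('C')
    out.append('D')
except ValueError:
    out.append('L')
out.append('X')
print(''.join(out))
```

Execution trace: 'C' (try body) → 'D' (try body, no exception) → 'X' (after the try/except). Output: CDX

Answer: CDX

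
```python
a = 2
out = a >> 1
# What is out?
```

Trace:
`a = 2` → a = 2
`out = a >> 1` → out = 1
So out = 1

Answer: 1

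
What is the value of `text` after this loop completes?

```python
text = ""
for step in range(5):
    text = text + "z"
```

Repeat 'z' 5 times
`text` takes the values: "" → "z" → "zz" → "zzz" → "zzzz" → "zzzzz"

Answer: "zzzzz"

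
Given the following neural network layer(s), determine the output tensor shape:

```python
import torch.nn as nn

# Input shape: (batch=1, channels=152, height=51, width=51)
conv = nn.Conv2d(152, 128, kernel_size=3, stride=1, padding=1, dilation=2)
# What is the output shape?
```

Input: (1, 152, 51, 51) -> Output: (1, 128, 49, 49)

Answer: (1, 128, 49, 49)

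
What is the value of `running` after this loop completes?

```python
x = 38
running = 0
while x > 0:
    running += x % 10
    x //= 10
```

Sum digits of 38
`running` takes the values: 0 → 8 → 11

Answer: 11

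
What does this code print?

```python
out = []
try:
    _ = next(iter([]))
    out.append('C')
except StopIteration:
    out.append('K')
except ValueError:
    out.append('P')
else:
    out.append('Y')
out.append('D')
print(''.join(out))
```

Execution trace: 'K' (except StopIteration) → 'D' (after the try/except). Output: KD

Answer: KD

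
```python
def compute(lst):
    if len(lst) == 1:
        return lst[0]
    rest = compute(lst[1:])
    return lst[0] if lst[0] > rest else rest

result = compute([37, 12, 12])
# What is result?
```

Recursive max over [37, 12, 12] = 37

Answer: 37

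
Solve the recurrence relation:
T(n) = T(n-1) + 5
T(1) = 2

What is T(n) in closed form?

Unrolling: T(n) = T(1) + 5·(n-1) = 2 + 5(n-1) = 5n - 3.

Answer: T(n) = 5n - 3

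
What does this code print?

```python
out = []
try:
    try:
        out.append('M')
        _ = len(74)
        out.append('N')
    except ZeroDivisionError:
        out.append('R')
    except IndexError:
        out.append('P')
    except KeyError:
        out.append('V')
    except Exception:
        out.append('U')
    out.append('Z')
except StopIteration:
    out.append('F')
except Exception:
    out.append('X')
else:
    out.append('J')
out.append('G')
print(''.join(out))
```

Execution trace: 'M' (inner try body) → 'U' (inner except Exception) → 'Z' (try body, no exception) → 'J' (else) → 'G' (after the try/except). Output: MUZJG

Answer: MUZJG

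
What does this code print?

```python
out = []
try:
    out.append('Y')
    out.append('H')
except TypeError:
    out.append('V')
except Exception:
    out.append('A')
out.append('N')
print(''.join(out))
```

Execution trace: 'Y' (try body) → 'H' (try body, no exception) → 'N' (after the try/except). Output: YHN

Answer: YHN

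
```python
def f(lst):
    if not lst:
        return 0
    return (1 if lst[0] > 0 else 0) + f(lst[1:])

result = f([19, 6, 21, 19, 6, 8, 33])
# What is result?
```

Count of positive elements in [19, 6, 21, 19, 6, 8, 33] = 7

Answer: 7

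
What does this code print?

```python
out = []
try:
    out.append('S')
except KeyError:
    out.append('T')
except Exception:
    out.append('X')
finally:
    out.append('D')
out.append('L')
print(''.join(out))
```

Execution trace: 'S' (try body, no exception) → 'D' (finally) → 'L' (after the try/except). Output: SDL

Answer: SDL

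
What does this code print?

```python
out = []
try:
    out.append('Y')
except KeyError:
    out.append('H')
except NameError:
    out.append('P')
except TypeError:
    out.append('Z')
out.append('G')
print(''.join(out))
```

Execution trace: 'Y' (try body, no exception) → 'G' (after the try/except). Output: YG

Answer: YG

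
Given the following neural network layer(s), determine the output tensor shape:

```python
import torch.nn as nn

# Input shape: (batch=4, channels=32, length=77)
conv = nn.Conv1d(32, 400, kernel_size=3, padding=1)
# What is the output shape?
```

Input: (4, 32, 77) -> Output: (4, 400, 77)

Answer: (4, 400, 77)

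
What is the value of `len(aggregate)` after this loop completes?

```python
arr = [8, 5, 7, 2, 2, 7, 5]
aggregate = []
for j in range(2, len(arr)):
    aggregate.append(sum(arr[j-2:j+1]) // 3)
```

Number of 3-element averages
`aggregate` takes the values: [] → [6] → [6, 4] → [6, 4, 3] → [6, 4, 3, 3] → [6, 4, 3, 3, 4]
So `len(aggregate)` = 5

Answer: 5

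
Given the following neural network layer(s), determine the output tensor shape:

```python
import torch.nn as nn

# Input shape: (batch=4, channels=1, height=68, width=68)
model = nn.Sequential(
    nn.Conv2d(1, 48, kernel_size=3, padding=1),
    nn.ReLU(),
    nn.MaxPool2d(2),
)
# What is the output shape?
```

Input: (4, 1, 68, 68) -> after Conv2d: (4, 48, 68, 68) -> after ReLU: (4, 48, 68, 68) -> Output: (4, 48, 34, 34)

Answer: (4, 48, 34, 34)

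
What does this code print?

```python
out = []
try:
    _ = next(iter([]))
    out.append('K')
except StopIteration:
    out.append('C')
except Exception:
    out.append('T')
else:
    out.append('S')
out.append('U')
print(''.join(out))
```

Execution trace: 'C' (except StopIteration) → 'U' (after the try/except). Output: CU

Answer: CU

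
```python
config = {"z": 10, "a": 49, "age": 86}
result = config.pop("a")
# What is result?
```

Trace:
`config = {"z": 10, "a": 49, "age": 86}` → config = {'z': 10, 'a': 49, 'age': 86}
`result = config.pop("a")` → config = {'z': 10, 'age': 86}; result = 49
So result = 49

Answer: 49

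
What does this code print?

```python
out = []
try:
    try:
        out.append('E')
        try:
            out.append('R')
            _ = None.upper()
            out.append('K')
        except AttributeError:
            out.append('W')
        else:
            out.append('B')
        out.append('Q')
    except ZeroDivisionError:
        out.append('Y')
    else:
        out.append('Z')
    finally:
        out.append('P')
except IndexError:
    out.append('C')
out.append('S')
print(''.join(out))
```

Execution trace: 'E' (try body) → 'R' (inner try body) → 'W' (inner except AttributeError) → 'Q' (try body, no exception) → 'Z' (else) → 'P' (finally) → 'S' (after the try/except). Output: ERWQZPS

Answer: ERWQZPS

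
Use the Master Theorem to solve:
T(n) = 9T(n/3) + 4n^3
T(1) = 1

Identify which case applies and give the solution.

a=9, b=3, f(n)=4n^3. log_3(9) = 2. Since c=3 > 2 and the regularity condition holds (9(n/3)^3 = (9/3^3)n^3 with 9/3^3 < 1), Case 3 applies: T(n) = Θ(f(n)) = O(n^3).

Answer: O(n^3) - Case 3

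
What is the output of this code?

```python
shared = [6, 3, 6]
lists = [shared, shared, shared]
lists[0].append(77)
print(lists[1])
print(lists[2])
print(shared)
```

Key concept: list of same reference.
Step by step:
`shared = [6, 3, 6]` → shared = [6, 3, 6]
`lists = [shared, shared, shared]` → lists = [[6, 3, 6], [6, 3, 6], [6, 3, 6]]
`lists[0].append(77)` → shared = [6, 3, 6, 77]; lists = [[6, 3, 6, 77], [6, 3, 6, 77], [6, 3, 6, 77]]
`print(lists[1])` → prints [6, 3, 6, 77]
`print(lists[2])` → prints [6, 3, 6, 77]
`print(shared)` → prints [6, 3, 6, 77]

Answer:
[6, 3, 6, 77]
[6, 3, 6, 77]
[6, 3, 6, 77]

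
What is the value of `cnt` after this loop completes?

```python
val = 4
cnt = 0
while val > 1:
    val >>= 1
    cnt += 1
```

Count right shifts until 1
`cnt` takes the values: 0 → 1 → 2

Answer: 2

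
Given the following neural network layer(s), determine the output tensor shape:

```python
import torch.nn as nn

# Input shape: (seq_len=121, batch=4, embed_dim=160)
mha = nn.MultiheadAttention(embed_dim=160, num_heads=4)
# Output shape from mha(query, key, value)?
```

Input: (121, 4, 160) -> Output: (121, 4, 160)

Answer: (121, 4, 160)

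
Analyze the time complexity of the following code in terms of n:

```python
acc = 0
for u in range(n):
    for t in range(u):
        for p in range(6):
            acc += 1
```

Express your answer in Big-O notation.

Each loop level contributes: n × n × 1. Multiplying the contributions gives O(n^2).

Answer: O(n^2)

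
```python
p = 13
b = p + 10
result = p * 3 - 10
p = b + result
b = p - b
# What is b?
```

Trace:
`p = 13` → p = 13
`b = p + 10` → b = 23
`result = p * 3 - 10` → result = 29
`p = b + result` → p = 52
`b = p - b` → b = 29
So b = 29

Answer: 29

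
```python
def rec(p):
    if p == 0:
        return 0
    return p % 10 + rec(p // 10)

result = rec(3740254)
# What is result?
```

Sum of digits of 3740254: 4 + 5 + 2 + 0 + 4 + 7 + 3 = 25

Answer: 25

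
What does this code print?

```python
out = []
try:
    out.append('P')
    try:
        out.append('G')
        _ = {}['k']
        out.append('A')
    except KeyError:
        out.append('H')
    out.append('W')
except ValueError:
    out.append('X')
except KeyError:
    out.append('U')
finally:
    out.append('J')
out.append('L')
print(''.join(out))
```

Execution trace: 'P' (try body) → 'G' (inner try body) → 'H' (inner except KeyError) → 'W' (try body, no exception) → 'J' (finally) → 'L' (after the try/except). Output: PGHWJL

Answer: PGHWJL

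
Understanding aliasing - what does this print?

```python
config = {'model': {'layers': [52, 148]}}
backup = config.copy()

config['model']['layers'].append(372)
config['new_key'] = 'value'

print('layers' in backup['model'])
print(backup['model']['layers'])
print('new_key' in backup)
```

Key concept: shallow copy gotcha with nested dict.
Step by step:
`config = {'model': {'layers': [52, 148]}}` → config = {'model': {'layers': [52, 148]}}
`backup = config.copy()` → backup = {'model': {'layers': [52, 148]}}
`config['model']['layers'].append(372)` → config = {'model': {'layers': [52, 148, 372]}}; backup = {'model': {'layers': [52, 148, 372]}}
`config['new_key'] = 'value'` → config = {'model': {'layers': [52, 148, 372]}, 'new_key': 'value'}
`print('layers' in backup['model'])` → prints True
`print(backup['model']['layers'])` → prints [52, 148, 372]
`print('new_key' in backup)` → prints False

Answer:
True
[52, 148, 372]
False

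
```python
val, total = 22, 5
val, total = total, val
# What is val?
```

Trace:
`val, total = 22, 5` → val = 22; total = 5
`val, total = total, val` → val = 5; total = 22
So val = 5

Answer: 5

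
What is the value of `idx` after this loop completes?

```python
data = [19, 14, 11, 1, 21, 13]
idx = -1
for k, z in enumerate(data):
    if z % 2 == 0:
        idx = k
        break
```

First even number index in [19, 14, 11, 1, 21, 13]
`idx` takes the values: -1 → 1

Answer: 1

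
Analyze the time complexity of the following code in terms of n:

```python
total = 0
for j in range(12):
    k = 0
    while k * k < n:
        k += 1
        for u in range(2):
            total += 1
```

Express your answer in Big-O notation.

Each loop level contributes: 1 × √n × 1. Multiplying the contributions gives O(√n).

Answer: O(√n)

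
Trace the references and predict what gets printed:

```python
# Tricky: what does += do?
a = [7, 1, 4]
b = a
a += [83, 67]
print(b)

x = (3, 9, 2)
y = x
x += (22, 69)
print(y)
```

Key concept: += behavior differs for mutable vs immutable.
Step by step:
`a = [7, 1, 4]` → a = [7, 1, 4]
`b = a` → b = [7, 1, 4] (same object as a)
`a += [83, 67]` → a = [7, 1, 4, 83, 67] (same object as b); b = [7, 1, 4, 83, 67] (same object as a)
`print(b)` → prints [7, 1, 4, 83, 67]
`x = (3, 9, 2)` → x = (3, 9, 2)
`y = x` → y = (3, 9, 2)
`x += (22, 69)` → x = (3, 9, 2, 22, 69)
`print(y)` → prints (3, 9, 2)

Answer:
[7, 1, 4, 83, 67]
(3, 9, 2)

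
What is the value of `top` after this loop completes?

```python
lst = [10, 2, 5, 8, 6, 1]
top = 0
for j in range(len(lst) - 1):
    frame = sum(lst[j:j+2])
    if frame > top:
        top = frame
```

Max sum of 2-element window in [10, 2, 5, 8, 6, 1]
`top` takes the values: 0 → 12 → 13 → 14

Answer: 14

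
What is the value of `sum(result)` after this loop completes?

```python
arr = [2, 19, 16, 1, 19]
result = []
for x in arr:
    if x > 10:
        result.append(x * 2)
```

Sum of doubled values > 10
`result` takes the values: [] → [38] → [38, 32] → [38, 32, 38]
So `sum(result)` = 108

Answer: 108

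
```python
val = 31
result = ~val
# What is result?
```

Trace:
`val = 31` → val = 31
`result = ~val` → result = -32
So result = -32

Answer: -32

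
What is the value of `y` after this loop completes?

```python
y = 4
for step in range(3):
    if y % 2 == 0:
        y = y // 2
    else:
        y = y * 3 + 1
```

Collatz-style transformation from 4
`y` takes the values: 4 → 2 → 1 → 4

Answer: 4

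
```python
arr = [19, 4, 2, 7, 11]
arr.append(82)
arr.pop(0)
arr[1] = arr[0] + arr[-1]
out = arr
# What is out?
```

Trace:
`arr = [19, 4, 2, 7, 11]` → arr = [19, 4, 2, 7, 11]
`arr.append(82)` → arr = [19, 4, 2, 7, 11, 82]
`arr.pop(0)` → arr = [4, 2, 7, 11, 82]
`arr[1] = arr[0] + arr[-1]` → arr = [4, 86, 7, 11, 82]
`out = arr` → out = [4, 86, 7, 11, 82]
So out = [4, 86, 7, 11, 82]

Answer: [4, 86, 7, 11, 82]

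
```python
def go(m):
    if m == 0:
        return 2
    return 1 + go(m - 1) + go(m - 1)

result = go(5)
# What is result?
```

go(m) = 1 + 2·go(m-1), go(0)=2. Closed form: (2+1)·2^5 - 1 = 95.

Answer: 95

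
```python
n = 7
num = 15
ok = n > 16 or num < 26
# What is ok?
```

Trace:
`n = 7` → n = 7
`num = 15` → num = 15
`ok = n > 16 or num < 26` → ok = True
So ok = True

Answer: True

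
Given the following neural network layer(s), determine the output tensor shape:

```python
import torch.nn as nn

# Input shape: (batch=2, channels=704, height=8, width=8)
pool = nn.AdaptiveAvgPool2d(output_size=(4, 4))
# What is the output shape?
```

Input: (2, 704, 8, 8) -> Output: (2, 704, 4, 4)

Answer: (2, 704, 4, 4)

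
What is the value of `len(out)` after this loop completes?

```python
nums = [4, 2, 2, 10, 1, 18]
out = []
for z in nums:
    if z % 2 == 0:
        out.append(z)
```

Count even numbers in [4, 2, 2, 10, 1, 18]
`out` takes the values: [] → [4] → [4, 2] → [4, 2, 2] → [4, 2, 2, 10] → [4, 2, 2, 10, 18]
So `len(out)` = 5

Answer: 5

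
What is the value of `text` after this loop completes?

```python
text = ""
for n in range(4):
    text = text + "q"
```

Repeat 'q' 4 times
`text` takes the values: "" → "q" → "qq" → "qqq" → "qqqq"

Answer: "qqqq"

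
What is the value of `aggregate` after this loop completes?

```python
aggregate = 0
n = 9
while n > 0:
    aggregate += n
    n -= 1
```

Sum 9 down to 1
`aggregate` takes the values: 0 → 9 → 17 → 24 → 30 → 35 → 39 → 42 → 44 → 45

Answer: 45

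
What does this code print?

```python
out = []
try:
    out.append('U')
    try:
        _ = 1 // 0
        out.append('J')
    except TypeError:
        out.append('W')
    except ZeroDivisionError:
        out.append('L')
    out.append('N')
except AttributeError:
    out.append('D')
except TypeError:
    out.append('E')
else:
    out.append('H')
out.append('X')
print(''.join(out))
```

Execution trace: 'U' (try body) → 'L' (inner except ZeroDivisionError) → 'N' (try body, no exception) → 'H' (else) → 'X' (after the try/except). Output: ULNHX

Answer: ULNHX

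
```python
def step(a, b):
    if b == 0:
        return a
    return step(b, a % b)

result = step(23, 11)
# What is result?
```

step(23, 11) -> step(11, 1) -> step(1, 0) -> 1

Answer: 1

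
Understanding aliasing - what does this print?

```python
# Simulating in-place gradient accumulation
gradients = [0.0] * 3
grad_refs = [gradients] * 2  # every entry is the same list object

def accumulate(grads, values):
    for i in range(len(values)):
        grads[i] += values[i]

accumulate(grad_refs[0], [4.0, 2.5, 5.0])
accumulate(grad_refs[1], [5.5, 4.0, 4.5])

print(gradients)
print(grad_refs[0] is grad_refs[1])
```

Key concept: gradient accumulation aliasing.
Step by step:
`gradients = [0.0] * 3` → gradients = [0.0, 0.0, 0.0]
`grad_refs = [gradients] * 2` → grad_refs = [[0.0, 0.0, 0.0], [0.0, 0.0, 0.0]]
`accumulate(grad_refs[0], [4.0, 2.5, 5.0])` → gradients = [4.0, 2.5, 5.0]; grad_refs = [[4.0, 2.5, 5.0], [4.0, 2.5, 5.0]]
`accumulate(grad_refs[1], [5.5, 4.0, 4.5])` → gradients = [9.5, 6.5, 9.5]; grad_refs = [[9.5, 6.5, 9.5], [9.5, 6.5, 9.5]]
`print(gradients)` → prints [9.5, 6.5, 9.5]
`print(grad_refs[0] is grad_refs[1])` → prints True

Answer:
[9.5, 6.5, 9.5]
True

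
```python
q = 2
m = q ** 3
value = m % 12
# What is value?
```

Trace:
`q = 2` → q = 2
`m = q ** 3` → m = 8
`value = m % 12` → value = 8
So value = 8

Answer: 8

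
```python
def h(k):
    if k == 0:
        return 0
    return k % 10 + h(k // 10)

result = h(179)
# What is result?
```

Sum of digits of 179: 9 + 7 + 1 = 17

Answer: 17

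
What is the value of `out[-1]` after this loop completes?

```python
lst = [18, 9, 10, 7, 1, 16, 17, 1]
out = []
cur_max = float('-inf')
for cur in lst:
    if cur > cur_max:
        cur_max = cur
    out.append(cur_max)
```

Running max ends at 18
`out` takes the values: [] → [18] → [18, 18] → [18, 18, 18] → [18, 18, 18, 18] → [18, 18, 18, 18, 18] → [18, 18, 18, 18, 18, 18] → [18, 18, 18, 18, 18, 18, 18] → [18, 18, 18, 18, 18, 18, 18, 18]
So `out[-1]` = 18

Answer: 18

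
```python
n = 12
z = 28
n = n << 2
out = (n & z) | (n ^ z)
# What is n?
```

Trace:
`n = 12` → n = 12
`z = 28` → z = 28
`n = n << 2` → n = 48
`out = (n & z) | (n ^ z)` → out = 60
So n = 48

Answer: 48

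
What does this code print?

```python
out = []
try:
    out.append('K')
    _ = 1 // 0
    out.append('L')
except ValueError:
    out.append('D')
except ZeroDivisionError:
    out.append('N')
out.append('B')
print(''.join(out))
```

Execution trace: 'K' (try body) → 'N' (except ZeroDivisionError) → 'B' (after the try/except). Output: KNB

Answer: KNB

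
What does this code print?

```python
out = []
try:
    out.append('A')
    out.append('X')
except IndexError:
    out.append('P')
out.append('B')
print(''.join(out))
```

Execution trace: 'A' (try body) → 'X' (try body, no exception) → 'B' (after the try/except). Output: AXB

Answer: AXB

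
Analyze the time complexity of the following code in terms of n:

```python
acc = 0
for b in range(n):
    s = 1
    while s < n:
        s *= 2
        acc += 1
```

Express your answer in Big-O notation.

Each loop level contributes: n × log n. Multiplying the contributions gives O(n log n).

Answer: O(n log n)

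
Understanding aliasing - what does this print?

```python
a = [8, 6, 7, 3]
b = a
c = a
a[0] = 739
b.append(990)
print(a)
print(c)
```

Key concept: multiple aliases.
Step by step:
`a = [8, 6, 7, 3]` → a = [8, 6, 7, 3]
`b = a` → b = [8, 6, 7, 3] (same object as a)
`c = a` → c = [8, 6, 7, 3] (same object as a, b)
`a[0] = 739` → a = [739, 6, 7, 3] (same object as b, c); b = [739, 6, 7, 3] (same object as a, c); c = [739, 6, 7, 3] (same object as a, b)
`b.append(990)` → a = [739, 6, 7, 3, 990] (same object as b, c); b = [739, 6, 7, 3, 990] (same object as a, c); c = [739, 6, 7, 3, 990] (same object as a, b)
`print(a)` → prints [739, 6, 7, 3, 990]
`print(c)` → prints [739, 6, 7, 3, 990]

Answer:
[739, 6, 7, 3, 990]
[739, 6, 7, 3, 990]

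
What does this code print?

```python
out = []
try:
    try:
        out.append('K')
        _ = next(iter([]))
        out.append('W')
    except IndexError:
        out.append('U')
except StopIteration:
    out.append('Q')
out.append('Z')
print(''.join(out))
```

Execution trace: 'K' (try body) → 'Q' (outer except StopIteration) → 'Z' (after the try/except). Output: KQZ

Answer: KQZ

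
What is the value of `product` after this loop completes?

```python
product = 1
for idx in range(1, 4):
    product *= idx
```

3! = 6
`product` takes the values: 1 → 2 → 6

Answer: 6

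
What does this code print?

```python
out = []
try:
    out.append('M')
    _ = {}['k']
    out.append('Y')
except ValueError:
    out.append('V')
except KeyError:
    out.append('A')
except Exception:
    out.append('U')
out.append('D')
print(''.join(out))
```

Execution trace: 'M' (try body) → 'A' (except KeyError) → 'D' (after the try/except). Output: MAD

Answer: MAD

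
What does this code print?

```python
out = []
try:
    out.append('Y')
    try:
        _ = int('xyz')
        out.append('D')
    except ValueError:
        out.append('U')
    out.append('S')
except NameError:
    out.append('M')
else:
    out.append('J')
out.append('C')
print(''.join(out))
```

Execution trace: 'Y' (try body) → 'U' (inner except ValueError) → 'S' (try body, no exception) → 'J' (else) → 'C' (after the try/except). Output: YUSJC

Answer: YUSJC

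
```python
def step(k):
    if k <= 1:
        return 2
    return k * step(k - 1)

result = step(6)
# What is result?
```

step(6) = 6 * 5 * 4 * 3 * 2 * 2 = 1440

Answer: 1440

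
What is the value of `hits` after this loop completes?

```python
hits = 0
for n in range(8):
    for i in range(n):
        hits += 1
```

Triangle number: 0+1+2+...+7
`hits` takes the values: 0 → 1 → 2 → 3 → 4 → 5 → 6 → 7 → 8 → 9 → 10 → 11 → 12 → 13 → 14 → 15 → 16 → 17 → 18 → 19 → 20 → 21 → 22 → 23 → 24 → 25 → 26 → 27 → 28

Answer: 28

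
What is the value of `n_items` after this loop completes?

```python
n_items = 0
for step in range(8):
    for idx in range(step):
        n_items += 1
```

Triangle number: 0+1+2+...+7
`n_items` takes the values: 0 → 1 → 2 → 3 → 4 → 5 → 6 → 7 → 8 → 9 → 10 → 11 → 12 → 13 → 14 → 15 → 16 → 17 → 18 → 19 → 20 → 21 → 22 → 23 → 24 → 25 → 26 → 27 → 28

Answer: 28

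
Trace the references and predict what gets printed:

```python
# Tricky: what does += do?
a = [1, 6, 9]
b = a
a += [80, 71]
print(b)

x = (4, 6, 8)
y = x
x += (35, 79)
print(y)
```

Key concept: += behavior differs for mutable vs immutable.
Step by step:
`a = [1, 6, 9]` → a = [1, 6, 9]
`b = a` → b = [1, 6, 9] (same object as a)
`a += [80, 71]` → a = [1, 6, 9, 80, 71] (same object as b); b = [1, 6, 9, 80, 71] (same object as a)
`print(b)` → prints [1, 6, 9, 80, 71]
`x = (4, 6, 8)` → x = (4, 6, 8)
`y = x` → y = (4, 6, 8)
`x += (35, 79)` → x = (4, 6, 8, 35, 79)
`print(y)` → prints (4, 6, 8)

Answer:
[1, 6, 9, 80, 71]
(4, 6, 8)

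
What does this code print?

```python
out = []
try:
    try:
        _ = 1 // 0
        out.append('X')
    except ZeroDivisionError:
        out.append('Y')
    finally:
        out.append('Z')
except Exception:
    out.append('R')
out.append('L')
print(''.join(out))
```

Execution trace: 'Y' (inner except ZeroDivisionError) → 'Z' (inner finally) → 'L' (after the try/except). Output: YZL

Answer: YZL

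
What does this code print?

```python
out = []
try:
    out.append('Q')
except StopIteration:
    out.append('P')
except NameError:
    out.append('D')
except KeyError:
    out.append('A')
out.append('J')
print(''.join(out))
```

Execution trace: 'Q' (try body, no exception) → 'J' (after the try/except). Output: QJ

Answer: QJ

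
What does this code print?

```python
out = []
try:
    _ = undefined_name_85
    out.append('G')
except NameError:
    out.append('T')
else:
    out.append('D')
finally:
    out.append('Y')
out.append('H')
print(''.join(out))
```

Execution trace: 'T' (except NameError) → 'Y' (finally) → 'H' (after the try/except). Output: TYH

Answer: TYH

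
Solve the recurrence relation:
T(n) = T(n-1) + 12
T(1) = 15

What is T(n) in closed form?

Unrolling: T(n) = T(1) + 12·(n-1) = 15 + 12(n-1) = 12n + 3.

Answer: T(n) = 12n + 3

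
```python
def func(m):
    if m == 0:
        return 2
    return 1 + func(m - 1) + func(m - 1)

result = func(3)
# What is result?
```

func(m) = 1 + 2·func(m-1), func(0)=2. Closed form: (2+1)·2^3 - 1 = 23.

Answer: 23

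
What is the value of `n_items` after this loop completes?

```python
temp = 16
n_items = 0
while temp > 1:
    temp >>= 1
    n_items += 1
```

Count right shifts until 1
`n_items` takes the values: 0 → 1 → 2 → 3 → 4

Answer: 4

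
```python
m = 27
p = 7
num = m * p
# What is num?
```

Trace:
`m = 27` → m = 27
`p = 7` → p = 7
`num = m * p` → num = 189
So num = 189

Answer: 189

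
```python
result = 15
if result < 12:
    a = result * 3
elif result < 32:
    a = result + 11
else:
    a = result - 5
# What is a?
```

Trace:
`result = 15` → result = 15
`if result < 12: ...` → result < 12 is False, result < 32 is True → a = 26
So a = 26

Answer: 26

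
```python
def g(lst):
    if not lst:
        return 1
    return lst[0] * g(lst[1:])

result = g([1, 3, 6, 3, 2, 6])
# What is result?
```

Product over [1, 3, 6, 3, 2, 6] = 1 * 3 * 6 * 3 * 2 * 6 = 648

Answer: 648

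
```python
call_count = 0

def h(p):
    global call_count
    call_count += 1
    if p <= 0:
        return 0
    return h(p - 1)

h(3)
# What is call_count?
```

Linear recursion stepping by 1: 4 calls from p=3 down to ≤0.

Answer: 4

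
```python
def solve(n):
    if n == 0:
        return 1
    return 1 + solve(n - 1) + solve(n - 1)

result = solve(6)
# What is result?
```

solve(n) = 1 + 2·solve(n-1), solve(0)=1. Closed form: (1+1)·2^6 - 1 = 127.

Answer: 127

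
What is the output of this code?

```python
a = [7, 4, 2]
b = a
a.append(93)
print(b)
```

Key concept: basic list aliasing.
Step by step:
`a = [7, 4, 2]` → a = [7, 4, 2]
`b = a` → b = [7, 4, 2] (same object as a)
`a.append(93)` → a = [7, 4, 2, 93] (same object as b); b = [7, 4, 2, 93] (same object as a)
`print(b)` → prints [7, 4, 2, 93]

Answer: [7, 4, 2, 93]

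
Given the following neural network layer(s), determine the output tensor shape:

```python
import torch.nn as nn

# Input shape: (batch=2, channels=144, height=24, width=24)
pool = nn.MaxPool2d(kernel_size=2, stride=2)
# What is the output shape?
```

Input: (2, 144, 24, 24) -> Output: (2, 144, 12, 12)

Answer: (2, 144, 12, 12)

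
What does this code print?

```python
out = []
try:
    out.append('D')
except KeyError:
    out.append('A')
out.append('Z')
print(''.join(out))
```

Execution trace: 'D' (try body, no exception) → 'Z' (after the try/except). Output: DZ

Answer: DZ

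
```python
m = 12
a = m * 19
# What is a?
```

Trace:
`m = 12` → m = 12
`a = m * 19` → a = 228
So a = 228

Answer: 228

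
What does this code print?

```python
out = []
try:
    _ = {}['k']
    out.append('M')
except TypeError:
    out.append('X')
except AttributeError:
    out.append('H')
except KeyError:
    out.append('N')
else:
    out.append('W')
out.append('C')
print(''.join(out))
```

Execution trace: 'N' (except KeyError) → 'C' (after the try/except). Output: NC

Answer: NC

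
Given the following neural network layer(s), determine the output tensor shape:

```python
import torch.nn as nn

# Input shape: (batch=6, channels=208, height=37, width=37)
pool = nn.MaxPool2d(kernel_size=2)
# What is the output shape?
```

Input: (6, 208, 37, 37) -> Output: (6, 208, 18, 18)

Answer: (6, 208, 18, 18)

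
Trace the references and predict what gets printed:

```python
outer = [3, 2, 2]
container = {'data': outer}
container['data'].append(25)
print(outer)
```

Key concept: dict holds reference to list.
Step by step:
`outer = [3, 2, 2]` → outer = [3, 2, 2]
`container = {'data': outer}` → container = {'data': [3, 2, 2]}
`container['data'].append(25)` → outer = [3, 2, 2, 25]; container = {'data': [3, 2, 2, 25]}
`print(outer)` → prints [3, 2, 2, 25]

Answer: [3, 2, 2, 25]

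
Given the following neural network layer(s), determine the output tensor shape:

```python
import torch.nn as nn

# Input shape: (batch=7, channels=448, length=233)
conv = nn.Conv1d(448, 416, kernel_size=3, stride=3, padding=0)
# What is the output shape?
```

Input: (7, 448, 233) -> Output: (7, 416, 77)

Answer: (7, 416, 77)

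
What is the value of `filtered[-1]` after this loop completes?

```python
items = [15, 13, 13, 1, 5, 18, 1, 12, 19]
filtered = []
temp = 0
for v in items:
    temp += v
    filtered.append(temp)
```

Cumulative sum ends at 97
`filtered` takes the values: [] → [15] → [15, 28] → [15, 28, 41] → [15, 28, 41, 42] → [15, 28, 41, 42, 47] → [15, 28, 41, 42, 47, 65] → [15, 28, 41, 42, 47, 65, 66] → [15, 28, 41, 42, 47, 65, 66, 78] → [15, 28, 41, 42, 47, 65, 66, 78, 97]
So `filtered[-1]` = 97

Answer: 97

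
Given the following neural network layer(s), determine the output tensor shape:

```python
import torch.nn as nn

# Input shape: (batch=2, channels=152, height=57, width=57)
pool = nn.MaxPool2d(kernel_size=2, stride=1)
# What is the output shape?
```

Input: (2, 152, 57, 57) -> Output: (2, 152, 56, 56)

Answer: (2, 152, 56, 56)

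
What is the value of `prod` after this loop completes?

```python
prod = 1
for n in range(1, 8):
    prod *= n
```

7! = 5040
`prod` takes the values: 1 → 2 → 6 → 24 → 120 → 720 → 5040

Answer: 5040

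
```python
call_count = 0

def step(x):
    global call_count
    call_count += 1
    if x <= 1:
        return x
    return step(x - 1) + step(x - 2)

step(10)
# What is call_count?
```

Calls(x) = 1 + Calls(x-1) + Calls(x-2); Calls(0)=Calls(1)=1. For x=10 this gives 177.

Answer: 177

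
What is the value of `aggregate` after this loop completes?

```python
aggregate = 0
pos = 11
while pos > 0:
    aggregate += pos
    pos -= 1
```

Sum 11 down to 1
`aggregate` takes the values: 0 → 11 → 21 → 30 → 38 → 45 → 51 → 56 → 60 → 63 → 65 → 66

Answer: 66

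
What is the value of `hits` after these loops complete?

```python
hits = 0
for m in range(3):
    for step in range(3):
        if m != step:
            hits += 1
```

3² - 3 (exclude diagonal)
`hits` takes the values: 0 → 1 → 2 → 3 → 4 → 5 → 6

Answer: 6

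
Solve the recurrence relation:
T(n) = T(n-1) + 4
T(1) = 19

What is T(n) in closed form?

Unrolling: T(n) = T(1) + 4·(n-1) = 19 + 4(n-1) = 4n + 15.

Answer: T(n) = 4n + 15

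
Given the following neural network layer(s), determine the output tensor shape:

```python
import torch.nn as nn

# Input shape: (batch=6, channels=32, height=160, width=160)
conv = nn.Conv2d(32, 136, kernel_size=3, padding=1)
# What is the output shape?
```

Input: (6, 32, 160, 160) -> Output: (6, 136, 160, 160)

Answer: (6, 136, 160, 160)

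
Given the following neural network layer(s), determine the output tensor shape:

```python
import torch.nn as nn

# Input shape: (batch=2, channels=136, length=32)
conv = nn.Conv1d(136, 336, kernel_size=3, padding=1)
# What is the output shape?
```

Input: (2, 136, 32) -> Output: (2, 336, 32)

Answer: (2, 336, 32)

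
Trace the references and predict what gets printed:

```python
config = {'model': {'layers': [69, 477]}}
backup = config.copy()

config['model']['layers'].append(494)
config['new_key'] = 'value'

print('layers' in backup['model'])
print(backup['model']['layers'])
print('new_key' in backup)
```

Key concept: shallow copy gotcha with nested dict.
Step by step:
`config = {'model': {'layers': [69, 477]}}` → config = {'model': {'layers': [69, 477]}}
`backup = config.copy()` → backup = {'model': {'layers': [69, 477]}}
`config['model']['layers'].append(494)` → config = {'model': {'layers': [69, 477, 494]}}; backup = {'model': {'layers': [69, 477, 494]}}
`config['new_key'] = 'value'` → config = {'model': {'layers': [69, 477, 494]}, 'new_key': 'value'}
`print('layers' in backup['model'])` → prints True
`print(backup['model']['layers'])` → prints [69, 477, 494]
`print('new_key' in backup)` → prints False

Answer:
True
[69, 477, 494]
False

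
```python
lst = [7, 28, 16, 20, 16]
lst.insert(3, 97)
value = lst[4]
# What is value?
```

Trace:
`lst = [7, 28, 16, 20, 16]` → lst = [7, 28, 16, 20, 16]
`lst.insert(3, 97)` → lst = [7, 28, 16, 97, 20, 16]
`value = lst[4]` → value = 20
So value = 20

Answer: 20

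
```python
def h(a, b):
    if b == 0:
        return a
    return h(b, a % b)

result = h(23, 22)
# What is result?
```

h(23, 22) -> h(22, 1) -> h(1, 0) -> 1

Answer: 1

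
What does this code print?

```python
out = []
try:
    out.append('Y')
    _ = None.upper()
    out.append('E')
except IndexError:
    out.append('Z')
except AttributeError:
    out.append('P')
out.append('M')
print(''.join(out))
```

Execution trace: 'Y' (try body) → 'P' (except AttributeError) → 'M' (after the try/except). Output: YPM

Answer: YPM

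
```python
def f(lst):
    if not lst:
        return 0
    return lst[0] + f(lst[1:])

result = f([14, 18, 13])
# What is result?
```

14 + 18 + 13 + 0 = 45

Answer: 45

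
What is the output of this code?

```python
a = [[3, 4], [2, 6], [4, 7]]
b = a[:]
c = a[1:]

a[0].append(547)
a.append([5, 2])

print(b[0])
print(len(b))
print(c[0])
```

Key concept: slice with nested mutation.
Step by step:
`a = [[3, 4], [2, 6], [4, 7]]` → a = [[3, 4], [2, 6], [4, 7]]
`b = a[:]` → b = [[3, 4], [2, 6], [4, 7]]
`c = a[1:]` → c = [[2, 6], [4, 7]]
`a[0].append(547)` → a = [[3, 4, 547], [2, 6], [4, 7]]; b = [[3, 4, 547], [2, 6], [4, 7]]
`a.append([5, 2])` → a = [[3, 4, 547], [2, 6], [4, 7], [5, 2]]
`print(b[0])` → prints [3, 4, 547]
`print(len(b))` → prints 3
`print(c[0])` → prints [2, 6]

Answer:
[3, 4, 547]
3
[2, 6]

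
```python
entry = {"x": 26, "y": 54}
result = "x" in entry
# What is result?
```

Trace:
`entry = {"x": 26, "y": 54}` → entry = {'x': 26, 'y': 54}
`result = "x" in entry` → result = True
So result = True

Answer: True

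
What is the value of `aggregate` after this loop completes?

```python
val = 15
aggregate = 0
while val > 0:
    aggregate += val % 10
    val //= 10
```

Sum digits of 15
`aggregate` takes the values: 0 → 5 → 6

Answer: 6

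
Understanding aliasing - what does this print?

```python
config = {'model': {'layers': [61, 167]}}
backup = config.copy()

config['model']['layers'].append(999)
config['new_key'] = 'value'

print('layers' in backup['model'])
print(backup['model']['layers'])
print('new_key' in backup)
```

Key concept: shallow copy gotcha with nested dict.
Step by step:
`config = {'model': {'layers': [61, 167]}}` → config = {'model': {'layers': [61, 167]}}
`backup = config.copy()` → backup = {'model': {'layers': [61, 167]}}
`config['model']['layers'].append(999)` → config = {'model': {'layers': [61, 167, 999]}}; backup = {'model': {'layers': [61, 167, 999]}}
`config['new_key'] = 'value'` → config = {'model': {'layers': [61, 167, 999]}, 'new_key': 'value'}
`print('layers' in backup['model'])` → prints True
`print(backup['model']['layers'])` → prints [61, 167, 999]
`print('new_key' in backup)` → prints False

Answer:
True
[61, 167, 999]
False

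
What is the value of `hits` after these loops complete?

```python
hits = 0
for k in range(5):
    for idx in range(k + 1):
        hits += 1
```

Triangle: 1 + 2 + ... + 5
`hits` takes the values: 0 → 1 → 2 → 3 → 4 → 5 → 6 → 7 → 8 → 9 → 10 → 11 → 12 → 13 → 14 → 15

Answer: 15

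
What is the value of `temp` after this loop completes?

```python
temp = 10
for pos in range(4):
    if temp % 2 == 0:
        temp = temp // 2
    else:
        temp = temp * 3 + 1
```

Collatz-style transformation from 10
`temp` takes the values: 10 → 5 → 16 → 8 → 4

Answer: 4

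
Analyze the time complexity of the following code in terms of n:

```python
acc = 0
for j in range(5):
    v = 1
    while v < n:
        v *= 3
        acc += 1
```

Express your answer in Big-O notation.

Each loop level contributes: 1 × log n. Multiplying the contributions gives O(log n).

Answer: O(log n)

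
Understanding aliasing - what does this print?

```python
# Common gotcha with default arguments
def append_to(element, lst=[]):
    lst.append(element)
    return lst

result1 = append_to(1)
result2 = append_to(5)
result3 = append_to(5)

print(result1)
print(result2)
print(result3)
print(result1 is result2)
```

Key concept: mutable default argument gotcha.
Step by step:
`result1 = append_to(1)` → result1 = [1]
`result2 = append_to(5)` → result1 = [1, 5] (same object as result2); result2 = [1, 5] (same object as result1)
`result3 = append_to(5)` → result1 = [1, 5, 5] (same object as result2, result3); result2 = [1, 5, 5] (same object as result1, result3); result3 = [1, 5, 5] (same object as result1, result2)
`print(result1)` → prints [1, 5, 5]
`print(result2)` → prints [1, 5, 5]
`print(result3)` → prints [1, 5, 5]
`print(result1 is result2)` → prints True

Answer:
[1, 5, 5]
[1, 5, 5]
[1, 5, 5]
True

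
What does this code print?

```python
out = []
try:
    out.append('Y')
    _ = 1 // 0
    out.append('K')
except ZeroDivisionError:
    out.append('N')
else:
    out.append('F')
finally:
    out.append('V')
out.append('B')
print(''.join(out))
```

Execution trace: 'Y' (try body) → 'N' (except ZeroDivisionError) → 'V' (finally) → 'B' (after the try/except). Output: YNVB

Answer: YNVB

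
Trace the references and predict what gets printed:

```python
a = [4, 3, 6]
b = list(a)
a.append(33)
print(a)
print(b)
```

Key concept: list() constructor creates copy.
Step by step:
`a = [4, 3, 6]` → a = [4, 3, 6]
`b = list(a)` → b = [4, 3, 6]
`a.append(33)` → a = [4, 3, 6, 33]
`print(a)` → prints [4, 3, 6, 33]
`print(b)` → prints [4, 3, 6]

Answer:
[4, 3, 6, 33]
[4, 3, 6]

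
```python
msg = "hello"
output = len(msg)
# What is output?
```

Trace:
`msg = "hello"` → msg = 'hello'
`output = len(msg)` → output = 5
So output = 5

Answer: 5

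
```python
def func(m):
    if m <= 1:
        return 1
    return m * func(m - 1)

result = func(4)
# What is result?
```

func(4) = 4 * 3 * 2 * 1 = 24

Answer: 24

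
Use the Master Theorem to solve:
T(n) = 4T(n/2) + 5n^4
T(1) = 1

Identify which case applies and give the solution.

a=4, b=2, f(n)=5n^4. log_2(4) = 2. Since c=4 > 2 and the regularity condition holds (4(n/2)^4 = (4/2^4)n^4 with 4/2^4 < 1), Case 3 applies: T(n) = Θ(f(n)) = O(n^4).

Answer: O(n^4) - Case 3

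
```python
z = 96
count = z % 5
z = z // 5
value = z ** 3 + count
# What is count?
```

Trace:
`z = 96` → z = 96
`count = z % 5` → count = 1
`z = z // 5` → z = 19
`value = z ** 3 + count` → value = 6860
So count = 1

Answer: 1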